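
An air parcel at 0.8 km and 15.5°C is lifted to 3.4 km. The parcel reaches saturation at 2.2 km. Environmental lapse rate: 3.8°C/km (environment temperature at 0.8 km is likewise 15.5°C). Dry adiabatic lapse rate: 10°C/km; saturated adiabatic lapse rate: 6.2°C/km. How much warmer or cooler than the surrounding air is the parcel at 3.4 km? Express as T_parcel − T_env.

Parcel:
  800 → 2200 m (dry, 10°C/km): ΔT = -10 × 1.4 = -14°C → T = 1.5°C
  2200 → 3400 m (saturated, 6.2°C/km): ΔT = -6.2 × 1.2 = -7.44°C → T = -5.94°C
Environment:
  800 → 3400 m (environment, 3.8°C/km): ΔT = -3.8 × 2.6 = -9.88°C → T = 5.62°C
T_parcel − T_env = -5.94 − 5.62 = -11.56°C

-11.56°C (parcel cooler than environment)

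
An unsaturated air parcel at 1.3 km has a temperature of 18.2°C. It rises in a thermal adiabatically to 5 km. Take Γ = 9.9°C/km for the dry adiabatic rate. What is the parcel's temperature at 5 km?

From 1300 m to 5000 m (dry adiabatic): cools by 9.9 × 3.7 = 36.63°C, giving -18.43°C.

-18.43°C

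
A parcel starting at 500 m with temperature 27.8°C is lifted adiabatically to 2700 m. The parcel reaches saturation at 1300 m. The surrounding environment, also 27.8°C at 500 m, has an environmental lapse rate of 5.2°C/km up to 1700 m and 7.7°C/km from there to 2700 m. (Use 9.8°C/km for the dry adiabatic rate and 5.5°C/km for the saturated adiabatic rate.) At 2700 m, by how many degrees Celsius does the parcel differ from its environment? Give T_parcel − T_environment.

-1.6°C (parcel cooler than environment)

Parcel:
  500 → 1300 m (dry, 9.8°C/km): ΔT = -9.8 × 0.8 = -7.84°C → T = 19.96°C
  1300 → 2700 m (saturated, 5.5°C/km): ΔT = -5.5 × 1.4 = -7.7°C → T = 12.26°C
Environment:
  500 → 1700 m (environment, lower layer, 5.2°C/km): ΔT = -5.2 × 1.2 = -6.24°C → T = 21.56°C
  1700 → 2700 m (environment, upper layer, 7.7°C/km): ΔT = -7.7 × 1 = -7.7°C → T = 13.86°C
T_parcel − T_env = 12.26 − 13.86 = -1.6°C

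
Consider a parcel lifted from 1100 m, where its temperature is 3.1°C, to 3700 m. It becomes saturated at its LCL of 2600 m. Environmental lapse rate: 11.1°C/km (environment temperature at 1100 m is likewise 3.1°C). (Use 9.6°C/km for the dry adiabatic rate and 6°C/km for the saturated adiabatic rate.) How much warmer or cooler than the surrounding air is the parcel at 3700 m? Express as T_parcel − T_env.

+7.86°C (parcel warmer than environment)

Parcel:
  1100 → 2600 m (dry, 9.6°C/km): ΔT = -9.6 × 1.5 = -14.4°C → T = -11.3°C
  2600 → 3700 m (saturated, 6°C/km): ΔT = -6 × 1.1 = -6.6°C → T = -17.9°C
Environment:
  1100 → 3700 m (environment, 11.1°C/km): ΔT = -11.1 × 2.6 = -28.86°C → T = -25.76°C
T_parcel − T_env = -17.9 − (-25.76) = +7.86°C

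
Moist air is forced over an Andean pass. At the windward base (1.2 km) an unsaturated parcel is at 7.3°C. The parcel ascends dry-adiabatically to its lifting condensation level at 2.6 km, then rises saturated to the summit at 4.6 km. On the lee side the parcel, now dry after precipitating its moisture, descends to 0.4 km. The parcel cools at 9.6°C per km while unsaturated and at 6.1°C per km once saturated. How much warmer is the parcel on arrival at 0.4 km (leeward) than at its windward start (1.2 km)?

+14.68°C

Dry to 2600 m: -9.6 × 1.4 km = -13.44°C, so T = -6.14°C.
Saturated to 4600 m: -6.1 × 2 km = -12.2°C, so T = -18.34°C.
Dry descent to 400 m: +9.6 × 4.2 km = +40.32°C, so T = 21.98°C.
Net change vs windward start: 21.98 − 7.3 = +14.68°C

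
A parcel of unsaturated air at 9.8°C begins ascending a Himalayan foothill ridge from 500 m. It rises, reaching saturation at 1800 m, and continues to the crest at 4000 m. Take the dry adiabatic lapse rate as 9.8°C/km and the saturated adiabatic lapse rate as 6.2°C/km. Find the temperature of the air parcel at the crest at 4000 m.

500–1800 m, dry: Δz = 1.3 km ⇒ ΔT = -12.74°C; T = -2.94°C
1800–4000 m, saturated: Δz = 2.2 km ⇒ ΔT = -13.64°C; T = -16.58°C

-16.58°C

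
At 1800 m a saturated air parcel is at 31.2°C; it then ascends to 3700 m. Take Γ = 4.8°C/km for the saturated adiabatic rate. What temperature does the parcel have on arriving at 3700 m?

22.08°C

From 1800 m to 3700 m (saturated adiabatic): cools by 4.8 × 1.9 = 9.12°C, giving 22.08°C.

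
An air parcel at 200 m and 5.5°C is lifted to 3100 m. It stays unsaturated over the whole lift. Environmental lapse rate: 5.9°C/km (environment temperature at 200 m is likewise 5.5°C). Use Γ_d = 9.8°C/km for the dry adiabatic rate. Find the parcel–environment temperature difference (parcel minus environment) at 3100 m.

-11.31°C (parcel cooler than environment)

Parcel:
  From 200 m to 3100 m (dry): cools by 9.8 × 2.9 = 28.42°C, giving -22.92°C.
Environment:
  From 200 m to 3100 m (environment): cools by 5.9 × 2.9 = 17.11°C, giving -11.61°C.
T_parcel − T_env = -22.92 − (-11.61) = -11.31°C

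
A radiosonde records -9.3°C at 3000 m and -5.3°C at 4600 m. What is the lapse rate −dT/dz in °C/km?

Γ = −ΔT/Δz = (-9.3 − (-5.3)) / (4600 − 3000) m
  = -4°C / 1.6 km = -2.5°C/km

-2.5°C/km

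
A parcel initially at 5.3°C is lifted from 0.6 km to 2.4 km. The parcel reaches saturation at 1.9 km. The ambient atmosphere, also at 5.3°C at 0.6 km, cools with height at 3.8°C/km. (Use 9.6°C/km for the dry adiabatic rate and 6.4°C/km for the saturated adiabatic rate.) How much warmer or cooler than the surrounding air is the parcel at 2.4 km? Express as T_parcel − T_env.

-8.84°C (parcel cooler than environment)

Parcel:
  Dry to 1900 m: -9.6 × 1.3 km = -12.48°C, so T = -7.18°C.
  Saturated to 2400 m: -6.4 × 0.5 km = -3.2°C, so T = -10.38°C.
Environment:
  Environment to 2400 m: -3.8 × 1.8 km = -6.84°C, so T = -1.54°C.
T_parcel − T_env = -10.38 − (-1.54) = -8.84°C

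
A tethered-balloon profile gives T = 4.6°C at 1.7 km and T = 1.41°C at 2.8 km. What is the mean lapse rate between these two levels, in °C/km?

Γ = −ΔT/Δz = (4.6 − 1.41) / (2800 − 1700) m
  = 3.19°C / 1.1 km = 2.9°C/km

2.9°C/km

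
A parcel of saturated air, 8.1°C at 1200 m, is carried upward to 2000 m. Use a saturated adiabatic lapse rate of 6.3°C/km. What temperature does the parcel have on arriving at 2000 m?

1200–2000 m, saturated adiabatic: Δz = 0.8 km ⇒ ΔT = -5.04°C; T = 3.06°C

3.06°C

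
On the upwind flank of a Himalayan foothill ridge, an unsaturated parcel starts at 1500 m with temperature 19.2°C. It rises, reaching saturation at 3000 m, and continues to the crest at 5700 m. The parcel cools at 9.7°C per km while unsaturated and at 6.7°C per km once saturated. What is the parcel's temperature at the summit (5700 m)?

-13.44°C

Dry to 3000 m: -9.7 × 1.5 km = -14.55°C, so T = 4.65°C.
Saturated to 5700 m: -6.7 × 2.7 km = -18.09°C, so T = -13.44°C.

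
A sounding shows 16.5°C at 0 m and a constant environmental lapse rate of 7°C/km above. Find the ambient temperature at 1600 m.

0 → 1600 m (environmental, 7°C/km): ΔT = -7 × 1.6 = -11.2°C → T = 5.3°C

5.3°C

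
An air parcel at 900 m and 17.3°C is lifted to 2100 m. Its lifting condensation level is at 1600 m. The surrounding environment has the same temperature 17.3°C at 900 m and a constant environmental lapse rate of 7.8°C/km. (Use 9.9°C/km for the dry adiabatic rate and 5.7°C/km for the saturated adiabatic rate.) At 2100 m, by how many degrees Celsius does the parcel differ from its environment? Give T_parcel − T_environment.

Parcel:
  From 900 m to 1600 m (dry): cools by 9.9 × 0.7 = 6.93°C, giving 10.37°C.
  From 1600 m to 2100 m (saturated): cools by 5.7 × 0.5 = 2.85°C, giving 7.52°C.
Environment:
  From 900 m to 2100 m (environment): cools by 7.8 × 1.2 = 9.36°C, giving 7.94°C.
T_parcel − T_env = 7.52 − 7.94 = -0.42°C

-0.42°C (parcel cooler than environment)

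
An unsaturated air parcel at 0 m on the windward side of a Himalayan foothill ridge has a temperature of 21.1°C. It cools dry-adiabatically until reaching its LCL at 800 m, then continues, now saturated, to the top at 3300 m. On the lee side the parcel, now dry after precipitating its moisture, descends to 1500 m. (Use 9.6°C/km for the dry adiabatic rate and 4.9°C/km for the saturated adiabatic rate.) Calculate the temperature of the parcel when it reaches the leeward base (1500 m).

18.45°C

0–800 m, dry: Δz = 0.8 km ⇒ ΔT = -7.68°C; T = 13.42°C
800–3300 m, saturated: Δz = 2.5 km ⇒ ΔT = -12.25°C; T = 1.17°C
3300–1500 m, dry descent: Δz = 1.8 km ⇒ ΔT = +17.28°C; T = 18.45°C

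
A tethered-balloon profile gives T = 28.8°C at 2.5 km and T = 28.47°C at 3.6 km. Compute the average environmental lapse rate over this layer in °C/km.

0.3°C/km

Γ = −ΔT/Δz = (28.8 − 28.47) / (3600 − 2500) m
  = 0.33°C / 1.1 km = 0.3°C/km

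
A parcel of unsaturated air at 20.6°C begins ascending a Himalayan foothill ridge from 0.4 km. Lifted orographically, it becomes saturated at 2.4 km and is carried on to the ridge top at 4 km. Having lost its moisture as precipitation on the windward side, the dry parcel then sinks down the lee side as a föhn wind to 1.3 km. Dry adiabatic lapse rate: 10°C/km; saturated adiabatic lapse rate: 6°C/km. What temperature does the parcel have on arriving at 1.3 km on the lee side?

18°C

400–2400 m, dry: Δz = 2 km ⇒ ΔT = -20°C; T = 0.6°C
2400–4000 m, saturated: Δz = 1.6 km ⇒ ΔT = -9.6°C; T = -9°C
4000–1300 m, dry descent: Δz = 2.7 km ⇒ ΔT = +27°C; T = 18°C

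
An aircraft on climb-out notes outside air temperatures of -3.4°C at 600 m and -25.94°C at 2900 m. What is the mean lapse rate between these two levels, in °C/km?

9.8°C/km

Γ = −ΔT/Δz = (-3.4 − (-25.94)) / (2900 − 600) m
  = 22.54°C / 2.3 km = 9.8°C/km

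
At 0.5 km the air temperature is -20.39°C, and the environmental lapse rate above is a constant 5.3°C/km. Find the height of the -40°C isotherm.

4.2 km

Height above start = (-20.39 − (-40)) / 5.3 = 3.7 km
Altitude = 500 m + 3700 m = 4200 m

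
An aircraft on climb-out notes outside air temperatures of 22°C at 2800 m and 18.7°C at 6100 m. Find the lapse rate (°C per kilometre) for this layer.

1°C/km

Γ = −ΔT/Δz = (22 − 18.7) / (6100 − 2800) m
  = 3.3°C / 3.3 km = 1°C/km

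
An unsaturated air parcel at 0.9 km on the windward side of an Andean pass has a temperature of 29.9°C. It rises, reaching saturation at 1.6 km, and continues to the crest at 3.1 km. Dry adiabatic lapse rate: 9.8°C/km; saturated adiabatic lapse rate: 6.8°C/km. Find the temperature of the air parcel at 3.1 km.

12.84°C

Dry to 1600 m: -9.8 × 0.7 km = -6.86°C, so T = 23.04°C.
Saturated to 3100 m: -6.8 × 1.5 km = -10.2°C, so T = 12.84°C.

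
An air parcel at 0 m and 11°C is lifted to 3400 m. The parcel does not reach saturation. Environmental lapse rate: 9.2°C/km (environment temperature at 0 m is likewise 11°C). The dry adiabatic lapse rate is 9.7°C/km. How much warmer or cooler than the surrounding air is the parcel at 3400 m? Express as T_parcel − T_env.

-1.7°C (parcel cooler than environment)

Parcel:
  From 0 m to 3400 m (dry): cools by 9.7 × 3.4 = 32.98°C, giving -21.98°C.
Environment:
  From 0 m to 3400 m (environment): cools by 9.2 × 3.4 = 31.28°C, giving -20.28°C.
T_parcel − T_env = -21.98 − (-20.28) = -1.7°C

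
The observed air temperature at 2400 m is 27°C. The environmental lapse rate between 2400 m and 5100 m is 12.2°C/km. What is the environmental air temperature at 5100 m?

2400 → 5100 m (environmental, 12.2°C/km): ΔT = -12.2 × 2.7 = -32.94°C → T = -5.94°C

-5.94°C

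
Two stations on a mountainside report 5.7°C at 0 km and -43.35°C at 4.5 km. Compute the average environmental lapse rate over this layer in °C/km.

10.9°C/km

Γ = −ΔT/Δz = (5.7 − (-43.35)) / (4500 − 0) m
  = 49.05°C / 4.5 km = 10.9°C/km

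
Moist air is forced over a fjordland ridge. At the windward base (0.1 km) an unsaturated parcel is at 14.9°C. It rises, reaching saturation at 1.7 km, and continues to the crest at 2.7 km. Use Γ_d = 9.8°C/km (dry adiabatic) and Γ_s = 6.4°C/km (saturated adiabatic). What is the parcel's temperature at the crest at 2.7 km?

-7.18°C

100–1700 m, dry: Δz = 1.6 km ⇒ ΔT = -15.68°C; T = -0.78°C
1700–2700 m, saturated: Δz = 1 km ⇒ ΔT = -6.4°C; T = -7.18°C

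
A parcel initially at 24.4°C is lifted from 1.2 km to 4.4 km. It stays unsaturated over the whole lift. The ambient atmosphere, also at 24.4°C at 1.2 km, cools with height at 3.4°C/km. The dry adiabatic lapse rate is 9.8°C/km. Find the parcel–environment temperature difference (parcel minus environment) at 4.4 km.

-20.48°C (parcel cooler than environment)

Parcel:
  1200 → 4400 m (dry, 9.8°C/km): ΔT = -9.8 × 3.2 = -31.36°C → T = -6.96°C
Environment:
  1200 → 4400 m (environment, 3.4°C/km): ΔT = -3.4 × 3.2 = -10.88°C → T = 13.52°C
T_parcel − T_env = -6.96 − 13.52 = -20.48°C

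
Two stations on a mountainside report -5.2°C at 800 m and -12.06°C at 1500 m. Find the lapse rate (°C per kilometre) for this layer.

Γ = −ΔT/Δz = (-5.2 − (-12.06)) / (1500 − 800) m
  = 6.86°C / 0.7 km = 9.8°C/km

9.8°C/km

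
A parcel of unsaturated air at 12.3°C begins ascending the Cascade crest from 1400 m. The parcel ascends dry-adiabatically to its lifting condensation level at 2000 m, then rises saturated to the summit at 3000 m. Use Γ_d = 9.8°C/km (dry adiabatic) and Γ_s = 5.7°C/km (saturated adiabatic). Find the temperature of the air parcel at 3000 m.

1400 → 2000 m (dry, 9.8°C/km): ΔT = -9.8 × 0.6 = -5.88°C → T = 6.42°C
2000 → 3000 m (saturated, 5.7°C/km): ΔT = -5.7 × 1 = -5.7°C → T = 0.72°C

0.72°C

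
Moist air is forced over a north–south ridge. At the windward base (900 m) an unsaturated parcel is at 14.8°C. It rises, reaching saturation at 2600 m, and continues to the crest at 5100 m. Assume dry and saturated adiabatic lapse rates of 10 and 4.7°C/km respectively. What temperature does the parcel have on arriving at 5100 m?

-13.95°C

900 → 2600 m (dry, 10°C/km): ΔT = -10 × 1.7 = -17°C → T = -2.2°C
2600 → 5100 m (saturated, 4.7°C/km): ΔT = -4.7 × 2.5 = -11.75°C → T = -13.95°C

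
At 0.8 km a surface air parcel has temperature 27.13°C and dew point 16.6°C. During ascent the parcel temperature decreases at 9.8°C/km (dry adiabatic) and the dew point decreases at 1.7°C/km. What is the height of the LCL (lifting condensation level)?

2.1 km

T and T_d converge at 9.8 − 1.7 = 8.1°C per km
Height above start = (27.13 − 16.6) / 8.1 = 1.3 km
LCL altitude = 800 m + 1300 m = 2100 m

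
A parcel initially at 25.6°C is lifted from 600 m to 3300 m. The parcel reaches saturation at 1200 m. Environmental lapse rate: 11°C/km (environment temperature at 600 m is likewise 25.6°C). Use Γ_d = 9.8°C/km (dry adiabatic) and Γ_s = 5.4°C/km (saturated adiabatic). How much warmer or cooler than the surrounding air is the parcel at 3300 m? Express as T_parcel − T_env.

Parcel:
  From 600 m to 1200 m (dry): cools by 9.8 × 0.6 = 5.88°C, giving 19.72°C.
  From 1200 m to 3300 m (saturated): cools by 5.4 × 2.1 = 11.34°C, giving 8.38°C.
Environment:
  From 600 m to 3300 m (environment): cools by 11 × 2.7 = 29.7°C, giving -4.1°C.
T_parcel − T_env = 8.38 − (-4.1) = +12.48°C

+12.48°C (parcel warmer than environment)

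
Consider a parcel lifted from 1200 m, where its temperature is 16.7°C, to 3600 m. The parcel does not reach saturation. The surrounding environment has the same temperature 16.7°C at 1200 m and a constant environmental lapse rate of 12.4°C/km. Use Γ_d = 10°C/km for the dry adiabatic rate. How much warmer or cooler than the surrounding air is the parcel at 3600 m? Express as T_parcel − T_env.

Parcel:
  1200 → 3600 m (dry, 10°C/km): ΔT = -10 × 2.4 = -24°C → T = -7.3°C
Environment:
  1200 → 3600 m (environment, 12.4°C/km): ΔT = -12.4 × 2.4 = -29.76°C → T = -13.06°C
T_parcel − T_env = -7.3 − (-13.06) = +5.76°C

+5.76°C (parcel warmer than environment)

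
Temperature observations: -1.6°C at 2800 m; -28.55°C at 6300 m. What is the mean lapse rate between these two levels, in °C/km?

7.7°C/km

Γ = −ΔT/Δz = (-1.6 − (-28.55)) / (6300 − 2800) m
  = 26.95°C / 3.5 km = 7.7°C/km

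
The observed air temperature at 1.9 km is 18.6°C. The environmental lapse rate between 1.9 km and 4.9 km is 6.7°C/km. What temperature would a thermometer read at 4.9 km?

-1.5°C

1900 → 4900 m (environmental, 6.7°C/km): ΔT = -6.7 × 3 = -20.1°C → T = -1.5°C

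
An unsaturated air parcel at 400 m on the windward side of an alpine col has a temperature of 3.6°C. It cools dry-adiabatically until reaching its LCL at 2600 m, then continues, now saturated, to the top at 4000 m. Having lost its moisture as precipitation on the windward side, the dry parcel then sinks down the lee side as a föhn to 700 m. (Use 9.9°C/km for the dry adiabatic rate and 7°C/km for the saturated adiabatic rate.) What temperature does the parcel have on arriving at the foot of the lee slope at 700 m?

From 400 m to 2600 m (dry): cools by 9.9 × 2.2 = 21.78°C, giving -18.18°C.
From 2600 m to 4000 m (saturated): cools by 7 × 1.4 = 9.8°C, giving -27.98°C.
From 4000 m to 700 m (dry descent): warms by 9.9 × 3.3 = 32.67°C, giving 4.69°C.

4.69°C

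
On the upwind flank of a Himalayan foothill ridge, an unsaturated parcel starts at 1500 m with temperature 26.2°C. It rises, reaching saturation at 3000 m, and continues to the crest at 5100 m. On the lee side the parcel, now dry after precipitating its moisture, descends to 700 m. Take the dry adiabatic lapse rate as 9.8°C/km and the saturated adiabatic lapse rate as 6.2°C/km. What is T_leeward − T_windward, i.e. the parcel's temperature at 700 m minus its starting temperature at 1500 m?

Dry to 3000 m: -9.8 × 1.5 km = -14.7°C, so T = 11.5°C.
Saturated to 5100 m: -6.2 × 2.1 km = -13.02°C, so T = -1.52°C.
Dry descent to 700 m: +9.8 × 4.4 km = +43.12°C, so T = 41.6°C.
Net change vs windward start: 41.6 − 26.2 = +15.4°C

+15.4°C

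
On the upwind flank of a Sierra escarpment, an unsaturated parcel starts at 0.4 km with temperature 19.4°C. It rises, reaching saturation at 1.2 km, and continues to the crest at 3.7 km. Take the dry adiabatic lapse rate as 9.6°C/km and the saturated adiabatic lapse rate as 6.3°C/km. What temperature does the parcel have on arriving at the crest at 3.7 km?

-4.03°C

From 400 m to 1200 m (dry): cools by 9.6 × 0.8 = 7.68°C, giving 11.72°C.
From 1200 m to 3700 m (saturated): cools by 6.3 × 2.5 = 15.75°C, giving -4.03°C.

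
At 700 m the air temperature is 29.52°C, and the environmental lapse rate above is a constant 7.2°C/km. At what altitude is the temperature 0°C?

Height above start = (29.52 − 0) / 7.2 = 4.1 km
Altitude = 700 m + 4100 m = 4800 m

4800 m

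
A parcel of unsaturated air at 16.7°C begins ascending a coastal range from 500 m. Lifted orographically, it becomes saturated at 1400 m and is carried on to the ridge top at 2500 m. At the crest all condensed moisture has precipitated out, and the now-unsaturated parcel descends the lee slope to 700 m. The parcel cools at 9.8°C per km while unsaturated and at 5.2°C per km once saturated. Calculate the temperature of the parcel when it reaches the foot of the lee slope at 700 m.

19.8°C

Dry to 1400 m: -9.8 × 0.9 km = -8.82°C, so T = 7.88°C.
Saturated to 2500 m: -5.2 × 1.1 km = -5.72°C, so T = 2.16°C.
Dry descent to 700 m: +9.8 × 1.8 km = +17.64°C, so T = 19.8°C.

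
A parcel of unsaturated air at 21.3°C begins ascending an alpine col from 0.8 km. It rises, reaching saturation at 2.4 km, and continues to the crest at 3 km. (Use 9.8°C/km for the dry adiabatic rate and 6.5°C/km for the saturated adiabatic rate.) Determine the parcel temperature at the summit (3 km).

800 → 2400 m (dry, 9.8°C/km): ΔT = -9.8 × 1.6 = -15.68°C → T = 5.62°C
2400 → 3000 m (saturated, 6.5°C/km): ΔT = -6.5 × 0.6 = -3.9°C → T = 1.72°C

1.72°C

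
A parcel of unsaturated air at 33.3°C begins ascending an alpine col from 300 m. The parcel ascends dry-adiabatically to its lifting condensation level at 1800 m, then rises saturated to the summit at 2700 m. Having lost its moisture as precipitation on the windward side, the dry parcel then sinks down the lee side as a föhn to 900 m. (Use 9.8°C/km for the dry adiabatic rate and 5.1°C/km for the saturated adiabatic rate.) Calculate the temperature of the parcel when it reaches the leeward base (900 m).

Dry to 1800 m: -9.8 × 1.5 km = -14.7°C, so T = 18.6°C.
Saturated to 2700 m: -5.1 × 0.9 km = -4.59°C, so T = 14.01°C.
Dry descent to 900 m: +9.8 × 1.8 km = +17.64°C, so T = 31.65°C.

31.65°C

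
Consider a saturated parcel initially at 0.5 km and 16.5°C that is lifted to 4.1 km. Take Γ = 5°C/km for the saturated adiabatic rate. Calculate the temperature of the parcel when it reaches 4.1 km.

500–4100 m, saturated adiabatic: Δz = 3.6 km ⇒ ΔT = -18°C; T = -1.5°C

-1.5°C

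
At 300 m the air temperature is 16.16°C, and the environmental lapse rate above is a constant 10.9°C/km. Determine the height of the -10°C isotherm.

Height above start = (16.16 − (-10)) / 10.9 = 2.4 km
Altitude = 300 m + 2400 m = 2700 m

2700 m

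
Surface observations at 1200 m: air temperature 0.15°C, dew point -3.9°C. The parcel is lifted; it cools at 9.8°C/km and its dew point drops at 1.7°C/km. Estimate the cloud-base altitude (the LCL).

1700 m

T and T_d converge at 9.8 − 1.7 = 8.1°C per km
Height above start = (0.15 − (-3.9)) / 8.1 = 0.5 km
LCL altitude = 1200 m + 500 m = 1700 m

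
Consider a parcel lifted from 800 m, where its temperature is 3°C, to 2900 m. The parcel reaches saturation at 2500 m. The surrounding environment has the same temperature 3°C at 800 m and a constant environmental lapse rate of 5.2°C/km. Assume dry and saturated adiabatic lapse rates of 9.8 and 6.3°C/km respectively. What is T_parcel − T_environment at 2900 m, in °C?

Parcel:
  Dry to 2500 m: -9.8 × 1.7 km = -16.66°C, so T = -13.66°C.
  Saturated to 2900 m: -6.3 × 0.4 km = -2.52°C, so T = -16.18°C.
Environment:
  Environment to 2900 m: -5.2 × 2.1 km = -10.92°C, so T = -7.92°C.
T_parcel − T_env = -16.18 − (-7.92) = -8.26°C

-8.26°C (parcel cooler than environment)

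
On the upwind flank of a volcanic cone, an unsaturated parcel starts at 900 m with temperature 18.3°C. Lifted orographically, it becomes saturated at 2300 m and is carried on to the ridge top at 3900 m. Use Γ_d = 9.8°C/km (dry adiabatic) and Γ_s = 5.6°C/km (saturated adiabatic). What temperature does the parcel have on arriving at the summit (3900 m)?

900 → 2300 m (dry, 9.8°C/km): ΔT = -9.8 × 1.4 = -13.72°C → T = 4.58°C
2300 → 3900 m (saturated, 5.6°C/km): ΔT = -5.6 × 1.6 = -8.96°C → T = -4.38°C

-4.38°C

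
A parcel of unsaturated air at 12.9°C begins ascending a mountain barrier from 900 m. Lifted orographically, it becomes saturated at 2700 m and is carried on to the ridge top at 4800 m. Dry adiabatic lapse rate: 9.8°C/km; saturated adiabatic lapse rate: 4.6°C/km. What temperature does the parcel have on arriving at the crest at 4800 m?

900 → 2700 m (dry, 9.8°C/km): ΔT = -9.8 × 1.8 = -17.64°C → T = -4.74°C
2700 → 4800 m (saturated, 4.6°C/km): ΔT = -4.6 × 2.1 = -9.66°C → T = -14.4°C

-14.4°C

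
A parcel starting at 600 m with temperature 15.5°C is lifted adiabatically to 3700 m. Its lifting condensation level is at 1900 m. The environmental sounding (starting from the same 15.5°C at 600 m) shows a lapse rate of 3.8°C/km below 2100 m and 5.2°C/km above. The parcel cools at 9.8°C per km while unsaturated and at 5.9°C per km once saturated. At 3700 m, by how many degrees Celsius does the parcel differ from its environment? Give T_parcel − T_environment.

-9.34°C (parcel cooler than environment)

Parcel:
  600–1900 m, dry: Δz = 1.3 km ⇒ ΔT = -12.74°C; T = 2.76°C
  1900–3700 m, saturated: Δz = 1.8 km ⇒ ΔT = -10.62°C; T = -7.86°C
Environment:
  600–2100 m, environment, lower layer: Δz = 1.5 km ⇒ ΔT = -5.7°C; T = 9.8°C
  2100–3700 m, environment, upper layer: Δz = 1.6 km ⇒ ΔT = -8.32°C; T = 1.48°C
T_parcel − T_env = -7.86 − 1.48 = -9.34°C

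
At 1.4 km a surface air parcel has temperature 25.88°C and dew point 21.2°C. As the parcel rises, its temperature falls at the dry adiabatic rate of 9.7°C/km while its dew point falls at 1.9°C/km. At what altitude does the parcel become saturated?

T and T_d converge at 9.7 − 1.9 = 7.8°C per km
Height above start = (25.88 − 21.2) / 7.8 = 0.6 km
LCL altitude = 1400 m + 600 m = 2000 m

2 km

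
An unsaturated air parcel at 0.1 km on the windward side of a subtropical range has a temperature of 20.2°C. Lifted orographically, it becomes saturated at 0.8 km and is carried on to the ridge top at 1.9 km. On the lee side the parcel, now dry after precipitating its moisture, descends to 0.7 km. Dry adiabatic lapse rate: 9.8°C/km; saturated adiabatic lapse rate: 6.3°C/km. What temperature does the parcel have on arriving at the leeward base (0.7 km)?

Dry to 800 m: -9.8 × 0.7 km = -6.86°C, so T = 13.34°C.
Saturated to 1900 m: -6.3 × 1.1 km = -6.93°C, so T = 6.41°C.
Dry descent to 700 m: +9.8 × 1.2 km = +11.76°C, so T = 18.17°C.

18.17°C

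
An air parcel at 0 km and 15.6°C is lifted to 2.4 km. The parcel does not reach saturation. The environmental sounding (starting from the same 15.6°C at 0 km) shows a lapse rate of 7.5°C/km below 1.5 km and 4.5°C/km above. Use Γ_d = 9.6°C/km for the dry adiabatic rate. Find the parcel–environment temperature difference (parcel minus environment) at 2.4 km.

-7.74°C (parcel cooler than environment)

Parcel:
  0 → 2400 m (dry, 9.6°C/km): ΔT = -9.6 × 2.4 = -23.04°C → T = -7.44°C
Environment:
  0 → 1500 m (environment, lower layer, 7.5°C/km): ΔT = -7.5 × 1.5 = -11.25°C → T = 4.35°C
  1500 → 2400 m (environment, upper layer, 4.5°C/km): ΔT = -4.5 × 0.9 = -4.05°C → T = 0.3°C
T_parcel − T_env = -7.44 − 0.3 = -7.74°C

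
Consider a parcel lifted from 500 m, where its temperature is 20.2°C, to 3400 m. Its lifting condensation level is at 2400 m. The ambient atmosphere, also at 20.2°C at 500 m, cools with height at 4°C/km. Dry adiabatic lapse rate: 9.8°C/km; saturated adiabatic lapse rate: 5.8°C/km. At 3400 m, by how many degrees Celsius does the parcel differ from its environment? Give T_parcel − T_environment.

-12.82°C (parcel cooler than environment)

Parcel:
  Dry to 2400 m: -9.8 × 1.9 km = -18.62°C, so T = 1.58°C.
  Saturated to 3400 m: -5.8 × 1 km = -5.8°C, so T = -4.22°C.
Environment:
  Environment to 3400 m: -4 × 2.9 km = -11.6°C, so T = 8.6°C.
T_parcel − T_env = -4.22 − 8.6 = -12.82°C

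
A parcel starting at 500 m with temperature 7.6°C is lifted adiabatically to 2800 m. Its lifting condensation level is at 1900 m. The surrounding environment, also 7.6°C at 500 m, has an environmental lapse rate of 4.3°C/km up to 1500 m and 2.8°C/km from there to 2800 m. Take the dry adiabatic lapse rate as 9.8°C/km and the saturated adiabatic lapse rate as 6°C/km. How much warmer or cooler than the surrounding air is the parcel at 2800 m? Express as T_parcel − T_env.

Parcel:
  500–1900 m, dry: Δz = 1.4 km ⇒ ΔT = -13.72°C; T = -6.12°C
  1900–2800 m, saturated: Δz = 0.9 km ⇒ ΔT = -5.4°C; T = -11.52°C
Environment:
  500–1500 m, environment, lower layer: Δz = 1 km ⇒ ΔT = -4.3°C; T = 3.3°C
  1500–2800 m, environment, upper layer: Δz = 1.3 km ⇒ ΔT = -3.64°C; T = -0.34°C
T_parcel − T_env = -11.52 − (-0.34) = -11.18°C

-11.18°C (parcel cooler than environment)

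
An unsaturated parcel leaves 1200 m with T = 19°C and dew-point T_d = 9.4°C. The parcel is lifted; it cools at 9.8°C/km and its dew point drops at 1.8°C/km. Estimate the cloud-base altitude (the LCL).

T and T_d converge at 9.8 − 1.8 = 8°C per km
Height above start = (19 − 9.4) / 8 = 1.2 km
LCL altitude = 1200 m + 1200 m = 2400 m

2400 m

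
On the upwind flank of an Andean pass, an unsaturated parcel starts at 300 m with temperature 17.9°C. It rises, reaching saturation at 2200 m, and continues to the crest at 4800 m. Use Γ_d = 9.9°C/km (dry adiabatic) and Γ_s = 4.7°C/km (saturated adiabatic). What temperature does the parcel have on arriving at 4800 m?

-13.13°C

300–2200 m, dry: Δz = 1.9 km ⇒ ΔT = -18.81°C; T = -0.91°C
2200–4800 m, saturated: Δz = 2.6 km ⇒ ΔT = -12.22°C; T = -13.13°C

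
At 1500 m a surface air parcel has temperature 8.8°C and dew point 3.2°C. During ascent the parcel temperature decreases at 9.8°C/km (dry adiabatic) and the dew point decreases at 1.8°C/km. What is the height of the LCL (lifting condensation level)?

T and T_d converge at 9.8 − 1.8 = 8°C per km
Height above start = (8.8 − 3.2) / 8 = 0.7 km
LCL altitude = 1500 m + 700 m = 2200 m

2200 m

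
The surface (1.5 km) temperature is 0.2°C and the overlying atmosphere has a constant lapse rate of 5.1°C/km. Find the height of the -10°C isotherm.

Height above start = (0.2 − (-10)) / 5.1 = 2 km
Altitude = 1500 m + 2000 m = 3500 m

3.5 km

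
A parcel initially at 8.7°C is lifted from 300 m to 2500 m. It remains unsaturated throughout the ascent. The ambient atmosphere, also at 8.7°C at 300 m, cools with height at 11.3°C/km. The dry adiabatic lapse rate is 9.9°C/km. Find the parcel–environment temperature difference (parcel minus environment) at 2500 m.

Parcel:
  300–2500 m, dry: Δz = 2.2 km ⇒ ΔT = -21.78°C; T = -13.08°C
Environment:
  300–2500 m, environment: Δz = 2.2 km ⇒ ΔT = -24.86°C; T = -16.16°C
T_parcel − T_env = -13.08 − (-16.16) = +3.08°C

+3.08°C (parcel warmer than environment)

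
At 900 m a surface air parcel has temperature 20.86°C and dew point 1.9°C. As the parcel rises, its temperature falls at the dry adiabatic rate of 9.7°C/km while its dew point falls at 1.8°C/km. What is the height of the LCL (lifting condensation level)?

3300 m

T and T_d converge at 9.7 − 1.8 = 7.9°C per km
Height above start = (20.86 − 1.9) / 7.9 = 2.4 km
LCL altitude = 900 m + 2400 m = 3300 m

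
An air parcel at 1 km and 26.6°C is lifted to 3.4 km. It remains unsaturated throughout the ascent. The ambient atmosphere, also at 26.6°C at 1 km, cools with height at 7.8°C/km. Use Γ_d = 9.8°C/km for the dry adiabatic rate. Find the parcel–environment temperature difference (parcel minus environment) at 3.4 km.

Parcel:
  1000–3400 m, dry: Δz = 2.4 km ⇒ ΔT = -23.52°C; T = 3.08°C
Environment:
  1000–3400 m, environment: Δz = 2.4 km ⇒ ΔT = -18.72°C; T = 7.88°C
T_parcel − T_env = 3.08 − 7.88 = -4.8°C

-4.8°C (parcel cooler than environment)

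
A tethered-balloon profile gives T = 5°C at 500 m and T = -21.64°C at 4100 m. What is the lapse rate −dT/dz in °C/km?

Γ = −ΔT/Δz = (5 − (-21.64)) / (4100 − 500) m
  = 26.64°C / 3.6 km = 7.4°C/km

7.4°C/km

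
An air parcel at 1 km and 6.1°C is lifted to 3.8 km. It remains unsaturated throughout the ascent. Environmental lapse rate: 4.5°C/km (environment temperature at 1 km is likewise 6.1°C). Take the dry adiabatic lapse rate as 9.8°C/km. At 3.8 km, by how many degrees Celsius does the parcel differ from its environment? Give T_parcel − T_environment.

Parcel:
  1000–3800 m, dry: Δz = 2.8 km ⇒ ΔT = -27.44°C; T = -21.34°C
Environment:
  1000–3800 m, environment: Δz = 2.8 km ⇒ ΔT = -12.6°C; T = -6.5°C
T_parcel − T_env = -21.34 − (-6.5) = -14.84°C

-14.84°C (parcel cooler than environment)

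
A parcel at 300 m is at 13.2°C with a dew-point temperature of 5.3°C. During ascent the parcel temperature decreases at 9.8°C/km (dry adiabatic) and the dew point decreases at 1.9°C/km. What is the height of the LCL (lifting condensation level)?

T and T_d converge at 9.8 − 1.9 = 7.9°C per km
Height above start = (13.2 − 5.3) / 7.9 = 1 km
LCL altitude = 300 m + 1000 m = 1300 m

1300 m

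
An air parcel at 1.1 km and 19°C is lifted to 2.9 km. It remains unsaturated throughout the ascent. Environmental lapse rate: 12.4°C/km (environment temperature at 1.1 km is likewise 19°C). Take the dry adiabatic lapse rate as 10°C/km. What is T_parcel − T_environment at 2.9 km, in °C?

+4.32°C (parcel warmer than environment)

Parcel:
  Dry to 2900 m: -10 × 1.8 km = -18°C, so T = 1°C.
Environment:
  Environment to 2900 m: -12.4 × 1.8 km = -22.32°C, so T = -3.32°C.
T_parcel − T_env = 1 − (-3.32) = +4.32°C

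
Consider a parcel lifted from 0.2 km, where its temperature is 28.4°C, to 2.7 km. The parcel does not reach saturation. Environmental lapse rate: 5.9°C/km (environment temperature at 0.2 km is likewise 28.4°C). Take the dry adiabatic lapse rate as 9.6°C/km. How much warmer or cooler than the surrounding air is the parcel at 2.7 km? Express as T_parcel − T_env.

Parcel:
  From 200 m to 2700 m (dry): cools by 9.6 × 2.5 = 24°C, giving 4.4°C.
Environment:
  From 200 m to 2700 m (environment): cools by 5.9 × 2.5 = 14.75°C, giving 13.65°C.
T_parcel − T_env = 4.4 − 13.65 = -9.25°C

-9.25°C (parcel cooler than environment)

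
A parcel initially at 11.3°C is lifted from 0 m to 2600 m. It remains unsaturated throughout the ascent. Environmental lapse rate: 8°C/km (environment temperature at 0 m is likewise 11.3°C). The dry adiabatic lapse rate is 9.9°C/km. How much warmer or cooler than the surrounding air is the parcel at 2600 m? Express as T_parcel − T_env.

Parcel:
  0 → 2600 m (dry, 9.9°C/km): ΔT = -9.9 × 2.6 = -25.74°C → T = -14.44°C
Environment:
  0 → 2600 m (environment, 8°C/km): ΔT = -8 × 2.6 = -20.8°C → T = -9.5°C
T_parcel − T_env = -14.44 − (-9.5) = -4.94°C

-4.94°C (parcel cooler than environment)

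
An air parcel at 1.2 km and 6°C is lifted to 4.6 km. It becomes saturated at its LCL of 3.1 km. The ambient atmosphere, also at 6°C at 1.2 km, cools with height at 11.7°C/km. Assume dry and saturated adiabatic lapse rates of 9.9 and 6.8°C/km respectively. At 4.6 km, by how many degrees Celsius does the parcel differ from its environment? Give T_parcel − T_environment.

Parcel:
  1200 → 3100 m (dry, 9.9°C/km): ΔT = -9.9 × 1.9 = -18.81°C → T = -12.81°C
  3100 → 4600 m (saturated, 6.8°C/km): ΔT = -6.8 × 1.5 = -10.2°C → T = -23.01°C
Environment:
  1200 → 4600 m (environment, 11.7°C/km): ΔT = -11.7 × 3.4 = -39.78°C → T = -33.78°C
T_parcel − T_env = -23.01 − (-33.78) = +10.77°C

+10.77°C (parcel warmer than environment)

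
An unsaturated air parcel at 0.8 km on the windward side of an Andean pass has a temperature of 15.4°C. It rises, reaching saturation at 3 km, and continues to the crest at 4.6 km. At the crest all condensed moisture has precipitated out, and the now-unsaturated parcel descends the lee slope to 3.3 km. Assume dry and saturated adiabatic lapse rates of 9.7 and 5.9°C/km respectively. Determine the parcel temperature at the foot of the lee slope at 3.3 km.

Dry to 3000 m: -9.7 × 2.2 km = -21.34°C, so T = -5.94°C.
Saturated to 4600 m: -5.9 × 1.6 km = -9.44°C, so T = -15.38°C.
Dry descent to 3300 m: +9.7 × 1.3 km = +12.61°C, so T = -2.77°C.

-2.77°C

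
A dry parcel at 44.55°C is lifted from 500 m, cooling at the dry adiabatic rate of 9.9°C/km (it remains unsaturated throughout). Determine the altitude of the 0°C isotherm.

Height above start = (44.55 − 0) / 9.9 = 4.5 km
Altitude = 500 m + 4500 m = 5000 m

5000 m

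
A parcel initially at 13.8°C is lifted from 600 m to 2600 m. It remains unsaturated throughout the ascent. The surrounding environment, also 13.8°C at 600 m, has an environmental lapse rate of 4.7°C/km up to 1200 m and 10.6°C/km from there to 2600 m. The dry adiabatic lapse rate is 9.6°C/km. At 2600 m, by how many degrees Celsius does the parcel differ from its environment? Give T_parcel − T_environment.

-1.54°C (parcel cooler than environment)

Parcel:
  From 600 m to 2600 m (dry): cools by 9.6 × 2 = 19.2°C, giving -5.4°C.
Environment:
  From 600 m to 1200 m (environment, lower layer): cools by 4.7 × 0.6 = 2.82°C, giving 10.98°C.
  From 1200 m to 2600 m (environment, upper layer): cools by 10.6 × 1.4 = 14.84°C, giving -3.86°C.
T_parcel − T_env = -5.4 − (-3.86) = -1.54°C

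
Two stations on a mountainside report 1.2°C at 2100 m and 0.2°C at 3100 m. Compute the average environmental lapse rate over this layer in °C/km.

1°C/km

Γ = −ΔT/Δz = (1.2 − 0.2) / (3100 − 2100) m
  = 1°C / 1 km = 1°C/km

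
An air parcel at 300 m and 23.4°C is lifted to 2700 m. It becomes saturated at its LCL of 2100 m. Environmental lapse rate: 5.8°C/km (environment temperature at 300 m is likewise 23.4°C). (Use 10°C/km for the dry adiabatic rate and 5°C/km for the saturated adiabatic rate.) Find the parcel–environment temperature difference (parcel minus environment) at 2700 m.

-7.08°C (parcel cooler than environment)

Parcel:
  From 300 m to 2100 m (dry): cools by 10 × 1.8 = 18°C, giving 5.4°C.
  From 2100 m to 2700 m (saturated): cools by 5 × 0.6 = 3°C, giving 2.4°C.
Environment:
  From 300 m to 2700 m (environment): cools by 5.8 × 2.4 = 13.92°C, giving 9.48°C.
T_parcel − T_env = 2.4 − 9.48 = -7.08°C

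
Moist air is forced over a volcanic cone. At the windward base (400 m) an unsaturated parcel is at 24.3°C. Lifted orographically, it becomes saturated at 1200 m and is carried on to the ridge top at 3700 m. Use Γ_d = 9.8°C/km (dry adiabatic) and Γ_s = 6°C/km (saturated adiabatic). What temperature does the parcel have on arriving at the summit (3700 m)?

1.46°C

400 → 1200 m (dry, 9.8°C/km): ΔT = -9.8 × 0.8 = -7.84°C → T = 16.46°C
1200 → 3700 m (saturated, 6°C/km): ΔT = -6 × 2.5 = -15°C → T = 1.46°C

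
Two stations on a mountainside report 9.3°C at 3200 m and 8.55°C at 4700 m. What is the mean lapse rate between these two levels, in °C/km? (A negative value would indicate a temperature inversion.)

0.5°C/km

Γ = −ΔT/Δz = (9.3 − 8.55) / (4700 − 3200) m
  = 0.75°C / 1.5 km = 0.5°C/km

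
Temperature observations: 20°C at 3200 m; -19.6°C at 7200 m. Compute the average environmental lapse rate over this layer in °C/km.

9.9°C/km

Γ = −ΔT/Δz = (20 − (-19.6)) / (7200 − 3200) m
  = 39.6°C / 4 km = 9.9°C/km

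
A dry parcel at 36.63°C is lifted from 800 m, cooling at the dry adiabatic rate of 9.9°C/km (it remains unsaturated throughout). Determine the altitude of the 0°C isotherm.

Height above start = (36.63 − 0) / 9.9 = 3.7 km
Altitude = 800 m + 3700 m = 4500 m

4500 m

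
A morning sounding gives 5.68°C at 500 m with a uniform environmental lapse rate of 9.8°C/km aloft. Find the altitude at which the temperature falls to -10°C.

Height above start = (5.68 − (-10)) / 9.8 = 1.6 km
Altitude = 500 m + 1600 m = 2100 m

2100 m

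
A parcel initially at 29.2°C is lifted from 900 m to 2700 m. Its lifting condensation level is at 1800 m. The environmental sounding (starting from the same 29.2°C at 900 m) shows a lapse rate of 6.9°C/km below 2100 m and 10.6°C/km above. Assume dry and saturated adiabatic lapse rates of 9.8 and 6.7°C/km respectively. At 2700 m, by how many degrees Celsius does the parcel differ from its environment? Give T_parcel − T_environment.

-0.21°C (parcel cooler than environment)

Parcel:
  Dry to 1800 m: -9.8 × 0.9 km = -8.82°C, so T = 20.38°C.
  Saturated to 2700 m: -6.7 × 0.9 km = -6.03°C, so T = 14.35°C.
Environment:
  Environment, lower layer to 2100 m: -6.9 × 1.2 km = -8.28°C, so T = 20.92°C.
  Environment, upper layer to 2700 m: -10.6 × 0.6 km = -6.36°C, so T = 14.56°C.
T_parcel − T_env = 14.35 − 14.56 = -0.21°C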